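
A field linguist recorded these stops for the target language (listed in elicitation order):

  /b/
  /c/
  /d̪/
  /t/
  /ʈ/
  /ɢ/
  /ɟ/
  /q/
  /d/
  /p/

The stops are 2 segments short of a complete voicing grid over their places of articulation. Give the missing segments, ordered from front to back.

/t̪/, /ɖ/

Voiceless: /p/ (bilabial), /t/ (alveolar), /ʈ/ (retroflex), /c/ (palatal), /q/ (uvular).
Voiced: /b/ (bilabial), /d̪/ (dental), /d/ (alveolar), /ɟ/ (palatal), /ɢ/ (uvular).
Gaps, from front to back: dental lacks voiceless (/t̪/); retroflex lacks voiced (/ɖ/).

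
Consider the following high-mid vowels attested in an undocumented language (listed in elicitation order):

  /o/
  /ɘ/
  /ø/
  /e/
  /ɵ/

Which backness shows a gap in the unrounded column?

Unrounded: /e/ (front), /ɘ/ (central).
Rounded: /ø/ (front), /ɵ/ (central), /o/ (back).
Every backness has an unrounded member except back, where /ɤ/ would be expected.

back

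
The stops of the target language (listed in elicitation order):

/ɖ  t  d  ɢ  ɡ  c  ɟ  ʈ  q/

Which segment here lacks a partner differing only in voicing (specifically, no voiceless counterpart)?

/ɡ/

Alveolar: /t/ ~ /d/
Retroflex: /ʈ/ ~ /ɖ/
Palatal: /c/ ~ /ɟ/
Uvular: /q/ ~ /ɢ/
Velar: only /ɡ/ (voiced); no voiceless partner.
So /ɡ/ is the unpaired segment.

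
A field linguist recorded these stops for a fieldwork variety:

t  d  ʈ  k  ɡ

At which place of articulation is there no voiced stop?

Voiceless: /t/ (alveolar), /ʈ/ (retroflex), /k/ (velar).
Voiced: /d/ (alveolar), /ɡ/ (velar).
Every place of articulation has a voiced member except retroflex, where /ɖ/ would be expected.

retroflex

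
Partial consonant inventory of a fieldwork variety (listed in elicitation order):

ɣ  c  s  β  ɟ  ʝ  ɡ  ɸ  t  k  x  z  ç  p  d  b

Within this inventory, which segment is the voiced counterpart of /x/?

/x/ is a voiceless velar fricative.
The voiced counterpart is a voiced velar fricative — in this inventory, /ɣ/.

/ɣ/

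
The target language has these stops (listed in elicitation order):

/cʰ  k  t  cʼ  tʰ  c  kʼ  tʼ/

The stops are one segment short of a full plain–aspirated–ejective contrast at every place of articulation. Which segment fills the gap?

/kʰ/

place of articulation  plain     aspirated  ejective
alveolar          t         tʰ        tʼ      
palatal           c         cʰ        cʼ      
velar             k         —         kʼ      
The velar row has no aspirated member, so the gap is the aspirated velar stop /kʰ/.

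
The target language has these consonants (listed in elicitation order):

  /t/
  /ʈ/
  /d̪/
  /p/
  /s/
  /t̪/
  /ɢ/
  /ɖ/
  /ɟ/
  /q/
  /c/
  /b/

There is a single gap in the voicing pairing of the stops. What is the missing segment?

Voiceless: /p/ (bilabial), /t̪/ (dental), /t/ (alveolar), /ʈ/ (retroflex), /c/ (palatal), /q/ (uvular).
Voiced: /b/ (bilabial), /d̪/ (dental), /ɖ/ (retroflex), /ɟ/ (palatal), /ɢ/ (uvular).
The alveolar row has no voiced member, so the gap is the voiced alveolar stop /d/.

/d/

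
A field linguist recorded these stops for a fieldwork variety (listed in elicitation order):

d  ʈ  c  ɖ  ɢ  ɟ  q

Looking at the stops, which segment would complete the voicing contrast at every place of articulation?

alveolar: voiceless —, voiced /d/.
retroflex: voiceless /ʈ/, voiced /ɖ/.
palatal: voiceless /c/, voiced /ɟ/.
uvular: voiceless /q/, voiced /ɢ/.
The alveolar row has no voiceless member, so the gap is the voiceless alveolar stop /t/.

/t/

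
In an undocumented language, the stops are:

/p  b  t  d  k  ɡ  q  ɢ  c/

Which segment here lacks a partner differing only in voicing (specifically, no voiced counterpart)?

Bilabial: /p/ ~ /b/
Alveolar: /t/ ~ /d/
Velar: /k/ ~ /ɡ/
Uvular: /q/ ~ /ɢ/
Palatal: only /c/ (voiceless); no voiced partner.
So /c/ is the unpaired segment.

/c/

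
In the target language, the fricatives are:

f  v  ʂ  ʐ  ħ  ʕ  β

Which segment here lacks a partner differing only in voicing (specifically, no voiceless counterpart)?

Labiodental: /f/ ~ /v/
Retroflex: /ʂ/ ~ /ʐ/
Pharyngeal: /ħ/ ~ /ʕ/
Bilabial: only /β/ (voiced); no voiceless partner.
So /β/ is the unpaired segment.

/β/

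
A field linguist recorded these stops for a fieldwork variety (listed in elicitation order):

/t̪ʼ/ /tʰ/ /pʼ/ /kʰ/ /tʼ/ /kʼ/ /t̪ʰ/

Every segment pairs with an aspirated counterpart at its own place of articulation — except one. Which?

/pʼ/

Dental: /t̪ʰ/ ~ /t̪ʼ/
Alveolar: /tʰ/ ~ /tʼ/
Velar: /kʰ/ ~ /kʼ/
Bilabial: only /pʼ/ (ejective); no aspirated partner.
So /pʼ/ is the unpaired segment.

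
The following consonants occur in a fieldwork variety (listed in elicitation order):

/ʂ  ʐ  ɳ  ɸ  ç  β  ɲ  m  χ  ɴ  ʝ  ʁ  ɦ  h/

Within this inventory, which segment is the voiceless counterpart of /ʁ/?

/ʁ/ is a voiced uvular fricative.
The voiceless counterpart is a voiceless uvular fricative — in this inventory, /χ/.

/χ/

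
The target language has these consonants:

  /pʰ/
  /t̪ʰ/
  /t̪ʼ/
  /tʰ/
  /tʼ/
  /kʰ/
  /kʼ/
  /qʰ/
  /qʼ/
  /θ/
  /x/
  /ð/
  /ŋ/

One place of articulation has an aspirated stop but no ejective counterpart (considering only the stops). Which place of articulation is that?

bilabial

bilabial: aspirated /pʰ/, ejective —.
dental: aspirated /t̪ʰ/, ejective /t̪ʼ/.
alveolar: aspirated /tʰ/, ejective /tʼ/.
velar: aspirated /kʰ/, ejective /kʼ/.
uvular: aspirated /qʰ/, ejective /qʼ/.
Every place of articulation has an ejective member except bilabial, where /pʼ/ would be expected.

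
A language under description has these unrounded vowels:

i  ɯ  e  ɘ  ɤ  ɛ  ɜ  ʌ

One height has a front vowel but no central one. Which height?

high

Front: /i/ (high), /e/ (high-mid), /ɛ/ (low-mid).
Central: /ɘ/ (high-mid), /ɜ/ (low-mid).
Back: /ɯ/ (high), /ɤ/ (high-mid), /ʌ/ (low-mid).
Every height has a central member except high, where /ɨ/ would be expected.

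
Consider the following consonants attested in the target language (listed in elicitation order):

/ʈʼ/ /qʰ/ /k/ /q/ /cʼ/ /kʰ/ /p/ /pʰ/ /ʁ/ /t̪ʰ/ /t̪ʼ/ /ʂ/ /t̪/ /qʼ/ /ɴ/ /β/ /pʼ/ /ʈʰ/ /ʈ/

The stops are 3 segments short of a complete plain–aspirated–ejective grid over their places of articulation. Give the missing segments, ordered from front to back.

/c/, /cʰ/, /kʼ/

Plain: /p/ (bilabial), /t̪/ (dental), /ʈ/ (retroflex), /k/ (velar), /q/ (uvular).
Aspirated: /pʰ/ (bilabial), /t̪ʰ/ (dental), /ʈʰ/ (retroflex), /kʰ/ (velar), /qʰ/ (uvular).
Ejective: /pʼ/ (bilabial), /t̪ʼ/ (dental), /ʈʼ/ (retroflex), /cʼ/ (palatal), /qʼ/ (uvular).
Gaps, from front to back: palatal lacks plain (/c/); palatal lacks aspirated (/cʰ/); velar lacks ejective (/kʼ/).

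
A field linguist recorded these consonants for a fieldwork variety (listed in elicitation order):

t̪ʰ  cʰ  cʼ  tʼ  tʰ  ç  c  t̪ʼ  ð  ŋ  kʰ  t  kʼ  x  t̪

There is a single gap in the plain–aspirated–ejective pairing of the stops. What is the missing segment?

/k/

dental: plain /t̪/, aspirated /t̪ʰ/, ejective /t̪ʼ/.
alveolar: plain /t/, aspirated /tʰ/, ejective /tʼ/.
palatal: plain /c/, aspirated /cʰ/, ejective /cʼ/.
velar: plain —, aspirated /kʰ/, ejective /kʼ/.
The velar row has no plain member, so the gap is the plain velar stop /k/.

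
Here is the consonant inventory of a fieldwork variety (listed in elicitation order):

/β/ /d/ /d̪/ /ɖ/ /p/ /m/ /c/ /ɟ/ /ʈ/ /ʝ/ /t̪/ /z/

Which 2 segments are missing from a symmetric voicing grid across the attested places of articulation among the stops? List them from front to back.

/b/, /t/

Voiceless: /p/ (bilabial), /t̪/ (dental), /ʈ/ (retroflex), /c/ (palatal).
Voiced: /d̪/ (dental), /d/ (alveolar), /ɖ/ (retroflex), /ɟ/ (palatal).
Gaps, from front to back: bilabial lacks voiced (/b/); alveolar lacks voiceless (/t/).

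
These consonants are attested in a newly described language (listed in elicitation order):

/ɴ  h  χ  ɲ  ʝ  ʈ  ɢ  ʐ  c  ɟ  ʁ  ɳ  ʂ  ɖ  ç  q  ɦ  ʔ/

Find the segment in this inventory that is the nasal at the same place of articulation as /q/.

/ɴ/

/q/ is a voiceless uvular stop.
The nasal at the same place is an uvular nasal — in this inventory, /ɴ/.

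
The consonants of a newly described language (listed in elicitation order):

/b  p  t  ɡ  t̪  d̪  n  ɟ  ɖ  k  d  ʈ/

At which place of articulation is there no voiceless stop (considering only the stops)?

palatal

bilabial: voiceless /p/, voiced /b/.
dental: voiceless /t̪/, voiced /d̪/.
alveolar: voiceless /t/, voiced /d/.
retroflex: voiceless /ʈ/, voiced /ɖ/.
palatal: voiceless —, voiced /ɟ/.
velar: voiceless /k/, voiced /ɡ/.
Every place of articulation has a voiceless member except palatal, where /c/ would be expected.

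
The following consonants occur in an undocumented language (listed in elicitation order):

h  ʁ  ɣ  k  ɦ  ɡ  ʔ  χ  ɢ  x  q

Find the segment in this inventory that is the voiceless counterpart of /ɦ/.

/ɦ/ is a voiced glottal fricative.
The voiceless counterpart is a voiceless glottal fricative — in this inventory, /h/.

/h/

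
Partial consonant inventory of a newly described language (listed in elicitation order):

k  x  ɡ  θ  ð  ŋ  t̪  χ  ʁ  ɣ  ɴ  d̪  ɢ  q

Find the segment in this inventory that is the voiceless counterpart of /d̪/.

/d̪/ is a voiced dental stop.
The voiceless counterpart is a voiceless dental stop — in this inventory, /t̪/.

/t̪/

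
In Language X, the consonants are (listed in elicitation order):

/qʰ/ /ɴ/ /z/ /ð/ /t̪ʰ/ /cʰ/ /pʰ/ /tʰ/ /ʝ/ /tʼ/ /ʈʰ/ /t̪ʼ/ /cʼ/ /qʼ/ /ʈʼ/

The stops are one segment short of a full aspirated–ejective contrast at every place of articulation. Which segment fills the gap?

/pʼ/

place of articulation  aspirated  ejective
bilabial          pʰ        —       
dental            t̪ʰ       t̪ʼ     
alveolar          tʰ        tʼ      
retroflex         ʈʰ        ʈʼ      
palatal           cʰ        cʼ      
uvular            qʰ        qʼ      
The bilabial row has no ejective member, so the gap is the ejective bilabial stop /pʼ/.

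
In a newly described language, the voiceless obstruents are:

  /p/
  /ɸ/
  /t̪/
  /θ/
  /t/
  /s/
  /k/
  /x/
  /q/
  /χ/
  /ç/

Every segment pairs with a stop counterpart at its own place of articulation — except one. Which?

Bilabial: /p/ ~ /ɸ/
Dental: /t̪/ ~ /θ/
Alveolar: /t/ ~ /s/
Velar: /k/ ~ /x/
Uvular: /q/ ~ /χ/
Palatal: only /ç/ (fricative); no stop partner.
So /ç/ is the unpaired segment.

/ç/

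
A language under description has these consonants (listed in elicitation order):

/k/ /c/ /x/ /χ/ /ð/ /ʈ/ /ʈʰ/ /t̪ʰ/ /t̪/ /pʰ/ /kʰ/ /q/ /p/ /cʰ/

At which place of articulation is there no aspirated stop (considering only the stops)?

uvular

Plain: /p/ (bilabial), /t̪/ (dental), /ʈ/ (retroflex), /c/ (palatal), /k/ (velar), /q/ (uvular).
Aspirated: /pʰ/ (bilabial), /t̪ʰ/ (dental), /ʈʰ/ (retroflex), /cʰ/ (palatal), /kʰ/ (velar).
Every place of articulation has an aspirated member except uvular, where /qʰ/ would be expected.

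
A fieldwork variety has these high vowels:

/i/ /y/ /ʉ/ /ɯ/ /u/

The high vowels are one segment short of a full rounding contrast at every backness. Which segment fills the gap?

/ɨ/

front: unrounded /i/, rounded /y/.
central: unrounded —, rounded /ʉ/.
back: unrounded /ɯ/, rounded /u/.
The central row has no unrounded member, so the gap is the central unrounded vowel /ɨ/.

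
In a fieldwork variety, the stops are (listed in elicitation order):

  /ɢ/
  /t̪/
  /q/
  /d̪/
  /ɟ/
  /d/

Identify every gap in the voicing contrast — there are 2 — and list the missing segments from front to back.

/t/, /c/

dental: voiceless /t̪/, voiced /d̪/.
alveolar: voiceless —, voiced /d/.
palatal: voiceless —, voiced /ɟ/.
uvular: voiceless /q/, voiced /ɢ/.
Gaps, from front to back: alveolar lacks voiceless (/t/); palatal lacks voiceless (/c/).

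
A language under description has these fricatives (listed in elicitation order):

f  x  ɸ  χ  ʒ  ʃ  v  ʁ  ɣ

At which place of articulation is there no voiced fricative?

bilabial

bilabial: voiceless /ɸ/, voiced —.
labiodental: voiceless /f/, voiced /v/.
postalveolar: voiceless /ʃ/, voiced /ʒ/.
velar: voiceless /x/, voiced /ɣ/.
uvular: voiceless /χ/, voiced /ʁ/.
Every place of articulation has a voiced member except bilabial, where /β/ would be expected.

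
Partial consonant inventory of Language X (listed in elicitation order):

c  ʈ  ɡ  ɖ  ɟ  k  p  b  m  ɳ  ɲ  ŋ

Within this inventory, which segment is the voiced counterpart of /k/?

/ɡ/

/k/ is a voiceless velar stop.
The voiced counterpart is a voiced velar stop — in this inventory, /ɡ/.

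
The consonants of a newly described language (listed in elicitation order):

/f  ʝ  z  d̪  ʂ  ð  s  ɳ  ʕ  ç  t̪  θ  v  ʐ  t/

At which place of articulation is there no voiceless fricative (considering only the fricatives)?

Voiceless: /f/ (labiodental), /θ/ (dental), /s/ (alveolar), /ʂ/ (retroflex), /ç/ (palatal).
Voiced: /v/ (labiodental), /ð/ (dental), /z/ (alveolar), /ʐ/ (retroflex), /ʝ/ (palatal), /ʕ/ (pharyngeal).
Every place of articulation has a voiceless member except pharyngeal, where /ħ/ would be expected.

pharyngeal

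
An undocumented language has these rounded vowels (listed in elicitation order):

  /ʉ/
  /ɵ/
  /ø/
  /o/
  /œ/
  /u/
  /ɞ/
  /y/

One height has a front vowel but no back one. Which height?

low-mid

high: front /y/, central /ʉ/, back /u/.
high-mid: front /ø/, central /ɵ/, back /o/.
low-mid: front /œ/, central /ɞ/, back —.
Every height has a back member except low-mid, where /ɔ/ would be expected.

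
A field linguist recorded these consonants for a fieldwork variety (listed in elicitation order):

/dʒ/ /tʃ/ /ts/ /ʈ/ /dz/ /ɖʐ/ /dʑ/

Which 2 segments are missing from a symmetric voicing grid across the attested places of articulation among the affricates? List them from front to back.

/ʈʂ/, /tɕ/

alveolar: voiceless /ts/, voiced /dz/.
postalveolar: voiceless /tʃ/, voiced /dʒ/.
retroflex: voiceless —, voiced /ɖʐ/.
alveolo-palatal: voiceless —, voiced /dʑ/.
Gaps, from front to back: retroflex lacks voiceless (/ʈʂ/); alveolo-palatal lacks voiceless (/tɕ/).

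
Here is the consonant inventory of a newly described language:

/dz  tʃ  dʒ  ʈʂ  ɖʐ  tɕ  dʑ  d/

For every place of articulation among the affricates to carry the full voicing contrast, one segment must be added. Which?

/ts/

place of articulation  voiceless  voiced  
alveolar          —         dz      
postalveolar      tʃ        dʒ      
retroflex         ʈʂ        ɖʐ      
alveolo-palatal   tɕ        dʑ      
The alveolar row has no voiceless member, so the gap is the voiceless alveolar affricate /ts/.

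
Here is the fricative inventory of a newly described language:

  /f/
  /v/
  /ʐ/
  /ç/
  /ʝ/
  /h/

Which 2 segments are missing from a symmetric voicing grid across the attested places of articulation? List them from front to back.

/ʂ/, /ɦ/

Voiceless: /f/ (labiodental), /ç/ (palatal), /h/ (glottal).
Voiced: /v/ (labiodental), /ʐ/ (retroflex), /ʝ/ (palatal).
Gaps, from front to back: retroflex lacks voiceless (/ʂ/); glottal lacks voiced (/ɦ/).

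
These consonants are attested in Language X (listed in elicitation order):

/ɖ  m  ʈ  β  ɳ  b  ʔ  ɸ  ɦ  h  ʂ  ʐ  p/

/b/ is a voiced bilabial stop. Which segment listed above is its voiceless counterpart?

The voiceless counterpart is a voiceless bilabial stop — in this inventory, /p/.

/p/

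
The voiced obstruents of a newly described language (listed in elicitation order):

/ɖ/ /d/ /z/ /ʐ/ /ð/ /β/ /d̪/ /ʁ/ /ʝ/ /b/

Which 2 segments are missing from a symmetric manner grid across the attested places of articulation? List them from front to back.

/ɟ/, /ɢ/

place of articulation  stop      fricative
bilabial          b         β       
dental            d̪        ð       
alveolar          d         z       
retroflex         ɖ         ʐ       
palatal           —         ʝ       
uvular            —         ʁ       
Gaps, from front to back: palatal lacks stop (/ɟ/); uvular lacks stop (/ɢ/).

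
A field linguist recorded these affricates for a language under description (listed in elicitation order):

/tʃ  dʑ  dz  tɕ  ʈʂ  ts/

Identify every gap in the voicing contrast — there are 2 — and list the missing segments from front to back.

/dʒ/, /ɖʐ/

place of articulation  voiceless  voiced  
alveolar          ts        dz      
postalveolar      tʃ        —       
retroflex         ʈʂ        —       
alveolo-palatal   tɕ        dʑ      
Gaps, from front to back: postalveolar lacks voiced (/dʒ/); retroflex lacks voiced (/ɖʐ/).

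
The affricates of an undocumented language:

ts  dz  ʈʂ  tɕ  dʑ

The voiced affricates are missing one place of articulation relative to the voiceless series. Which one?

retroflex

alveolar: voiceless /ts/, voiced /dz/.
retroflex: voiceless /ʈʂ/, voiced —.
alveolo-palatal: voiceless /tɕ/, voiced /dʑ/.
Every place of articulation has a voiced member except retroflex, where /ɖʐ/ would be expected.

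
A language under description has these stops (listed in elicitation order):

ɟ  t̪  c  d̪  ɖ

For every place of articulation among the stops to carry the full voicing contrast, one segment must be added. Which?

/ʈ/

place of articulation  voiceless  voiced  
dental            t̪        d̪      
retroflex         —         ɖ       
palatal           c         ɟ       
The retroflex row has no voiceless member, so the gap is the voiceless retroflex stop /ʈ/.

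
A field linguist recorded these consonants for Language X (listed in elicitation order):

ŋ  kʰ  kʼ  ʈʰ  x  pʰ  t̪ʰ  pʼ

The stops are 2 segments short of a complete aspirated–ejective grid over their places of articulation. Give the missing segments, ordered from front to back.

Aspirated: /pʰ/ (bilabial), /t̪ʰ/ (dental), /ʈʰ/ (retroflex), /kʰ/ (velar).
Ejective: /pʼ/ (bilabial), /kʼ/ (velar).
Gaps, from front to back: dental lacks ejective (/t̪ʼ/); retroflex lacks ejective (/ʈʼ/).

/t̪ʼ/, /ʈʼ/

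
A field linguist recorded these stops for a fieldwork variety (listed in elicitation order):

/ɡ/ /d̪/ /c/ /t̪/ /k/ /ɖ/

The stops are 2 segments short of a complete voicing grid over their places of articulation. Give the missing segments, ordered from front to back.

/ʈ/, /ɟ/

Voiceless: /t̪/ (dental), /c/ (palatal), /k/ (velar).
Voiced: /d̪/ (dental), /ɖ/ (retroflex), /ɡ/ (velar).
Gaps, from front to back: retroflex lacks voiceless (/ʈ/); palatal lacks voiced (/ɟ/).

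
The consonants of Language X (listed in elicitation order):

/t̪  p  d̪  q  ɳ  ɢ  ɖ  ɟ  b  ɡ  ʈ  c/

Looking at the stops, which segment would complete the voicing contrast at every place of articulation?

/k/

Voiceless: /p/ (bilabial), /t̪/ (dental), /ʈ/ (retroflex), /c/ (palatal), /q/ (uvular).
Voiced: /b/ (bilabial), /d̪/ (dental), /ɖ/ (retroflex), /ɟ/ (palatal), /ɡ/ (velar), /ɢ/ (uvular).
The velar row has no voiceless member, so the gap is the voiceless velar stop /k/.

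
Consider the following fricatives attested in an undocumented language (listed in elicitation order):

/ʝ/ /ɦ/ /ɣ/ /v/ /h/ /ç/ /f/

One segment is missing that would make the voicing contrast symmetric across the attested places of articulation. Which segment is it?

labiodental: voiceless /f/, voiced /v/.
palatal: voiceless /ç/, voiced /ʝ/.
velar: voiceless —, voiced /ɣ/.
glottal: voiceless /h/, voiced /ɦ/.
The velar row has no voiceless member, so the gap is the voiceless velar fricative /x/.

/x/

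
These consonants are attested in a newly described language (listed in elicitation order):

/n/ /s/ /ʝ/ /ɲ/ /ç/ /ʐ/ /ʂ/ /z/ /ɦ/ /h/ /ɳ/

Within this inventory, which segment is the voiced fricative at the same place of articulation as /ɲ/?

/ɲ/ is a palatal nasal.
The voiced fricative at the same place is a voiced palatal fricative — in this inventory, /ʝ/.

/ʝ/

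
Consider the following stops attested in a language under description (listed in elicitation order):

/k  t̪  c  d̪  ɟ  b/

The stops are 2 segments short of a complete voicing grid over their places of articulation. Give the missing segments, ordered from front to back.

/p/, /ɡ/

Voiceless: /t̪/ (dental), /c/ (palatal), /k/ (velar).
Voiced: /b/ (bilabial), /d̪/ (dental), /ɟ/ (palatal).
Gaps, from front to back: bilabial lacks voiceless (/p/); velar lacks voiced (/ɡ/).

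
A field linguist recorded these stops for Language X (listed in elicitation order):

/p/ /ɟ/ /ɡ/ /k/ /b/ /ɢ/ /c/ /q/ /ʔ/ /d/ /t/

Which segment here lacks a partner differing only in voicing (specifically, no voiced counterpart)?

Bilabial: /p/ ~ /b/
Alveolar: /t/ ~ /d/
Palatal: /c/ ~ /ɟ/
Velar: /k/ ~ /ɡ/
Uvular: /q/ ~ /ɢ/
Glottal: only /ʔ/ (voiceless); no voiced partner.
So /ʔ/ is the unpaired segment.

/ʔ/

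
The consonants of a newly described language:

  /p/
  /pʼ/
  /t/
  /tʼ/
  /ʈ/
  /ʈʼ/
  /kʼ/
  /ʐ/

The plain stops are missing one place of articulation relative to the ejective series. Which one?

velar

Plain: /p/ (bilabial), /t/ (alveolar), /ʈ/ (retroflex).
Ejective: /pʼ/ (bilabial), /tʼ/ (alveolar), /ʈʼ/ (retroflex), /kʼ/ (velar).
Every place of articulation has a plain member except velar, where /k/ would be expected.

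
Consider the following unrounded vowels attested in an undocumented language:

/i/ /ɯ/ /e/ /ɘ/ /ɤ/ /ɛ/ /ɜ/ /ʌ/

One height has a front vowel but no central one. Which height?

high

height            front     central   back    
high              i         —         ɯ       
high-mid          e         ɘ         ɤ       
low-mid           ɛ         ɜ         ʌ       
Every height has a central member except high, where /ɨ/ would be expected.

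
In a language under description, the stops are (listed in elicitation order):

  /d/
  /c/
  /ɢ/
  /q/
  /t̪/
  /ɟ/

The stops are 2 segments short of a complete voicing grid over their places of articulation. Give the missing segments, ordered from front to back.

place of articulation  voiceless  voiced  
dental            t̪        —       
alveolar          —         d       
palatal           c         ɟ       
uvular            q         ɢ       
Gaps, from front to back: dental lacks voiced (/d̪/); alveolar lacks voiceless (/t/).

/d̪/, /t/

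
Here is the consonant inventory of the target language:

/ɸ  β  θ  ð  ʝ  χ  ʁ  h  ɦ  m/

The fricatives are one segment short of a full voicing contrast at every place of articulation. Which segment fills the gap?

Voiceless: /ɸ/ (bilabial), /θ/ (dental), /χ/ (uvular), /h/ (glottal).
Voiced: /β/ (bilabial), /ð/ (dental), /ʝ/ (palatal), /ʁ/ (uvular), /ɦ/ (glottal).
The palatal row has no voiceless member, so the gap is the voiceless palatal fricative /ç/.

/ç/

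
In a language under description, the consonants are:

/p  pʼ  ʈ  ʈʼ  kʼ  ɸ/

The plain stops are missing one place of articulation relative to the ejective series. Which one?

place of articulation  plain     ejective
bilabial          p         pʼ      
retroflex         ʈ         ʈʼ      
velar             —         kʼ      
Every place of articulation has a plain member except velar, where /k/ would be expected.

velar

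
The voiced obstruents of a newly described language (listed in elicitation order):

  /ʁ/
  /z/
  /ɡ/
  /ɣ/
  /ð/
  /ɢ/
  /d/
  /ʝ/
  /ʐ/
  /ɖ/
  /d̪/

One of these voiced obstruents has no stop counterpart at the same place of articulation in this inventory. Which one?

Dental: /d̪/ ~ /ð/
Alveolar: /d/ ~ /z/
Retroflex: /ɖ/ ~ /ʐ/
Velar: /ɡ/ ~ /ɣ/
Uvular: /ɢ/ ~ /ʁ/
Palatal: only /ʝ/ (fricative); no stop partner.
So /ʝ/ is the unpaired segment.

/ʝ/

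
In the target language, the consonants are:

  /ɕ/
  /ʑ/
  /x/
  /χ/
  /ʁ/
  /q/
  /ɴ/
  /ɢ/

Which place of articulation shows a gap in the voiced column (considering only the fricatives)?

velar

place of articulation  voiceless  voiced  
alveolo-palatal   ɕ         ʑ       
velar             x         —       
uvular            χ         ʁ       
Every place of articulation has a voiced member except velar, where /ɣ/ would be expected.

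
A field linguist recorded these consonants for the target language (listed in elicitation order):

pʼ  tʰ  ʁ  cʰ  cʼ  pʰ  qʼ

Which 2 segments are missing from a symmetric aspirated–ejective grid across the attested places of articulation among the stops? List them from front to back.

/tʼ/, /qʰ/

bilabial: aspirated /pʰ/, ejective /pʼ/.
alveolar: aspirated /tʰ/, ejective —.
palatal: aspirated /cʰ/, ejective /cʼ/.
uvular: aspirated —, ejective /qʼ/.
Gaps, from front to back: alveolar lacks ejective (/tʼ/); uvular lacks aspirated (/qʰ/).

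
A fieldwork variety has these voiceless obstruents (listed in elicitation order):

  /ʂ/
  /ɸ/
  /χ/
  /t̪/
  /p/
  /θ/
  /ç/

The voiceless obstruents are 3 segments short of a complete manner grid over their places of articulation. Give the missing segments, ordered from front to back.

Stop: /p/ (bilabial), /t̪/ (dental).
Fricative: /ɸ/ (bilabial), /θ/ (dental), /ʂ/ (retroflex), /ç/ (palatal), /χ/ (uvular).
Gaps, from front to back: retroflex lacks stop (/ʈ/); palatal lacks stop (/c/); uvular lacks stop (/q/).

/ʈ/, /c/, /q/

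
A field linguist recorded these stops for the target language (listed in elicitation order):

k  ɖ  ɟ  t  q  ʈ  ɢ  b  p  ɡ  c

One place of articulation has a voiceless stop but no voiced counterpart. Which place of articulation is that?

place of articulation  voiceless  voiced  
bilabial          p         b       
alveolar          t         —       
retroflex         ʈ         ɖ       
palatal           c         ɟ       
velar             k         ɡ       
uvular            q         ɢ       
Every place of articulation has a voiced member except alveolar, where /d/ would be expected.

alveolar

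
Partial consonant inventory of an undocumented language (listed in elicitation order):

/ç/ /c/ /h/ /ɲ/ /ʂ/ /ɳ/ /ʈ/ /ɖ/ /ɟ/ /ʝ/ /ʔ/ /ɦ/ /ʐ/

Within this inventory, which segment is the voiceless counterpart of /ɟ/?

/c/

/ɟ/ is a voiced palatal stop.
The voiceless counterpart is a voiceless palatal stop — in this inventory, /c/.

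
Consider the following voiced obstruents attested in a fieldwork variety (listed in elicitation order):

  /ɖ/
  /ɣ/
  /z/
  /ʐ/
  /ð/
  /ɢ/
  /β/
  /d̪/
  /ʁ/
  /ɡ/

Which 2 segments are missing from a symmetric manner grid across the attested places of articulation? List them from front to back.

Stop: /d̪/ (dental), /ɖ/ (retroflex), /ɡ/ (velar), /ɢ/ (uvular).
Fricative: /β/ (bilabial), /ð/ (dental), /z/ (alveolar), /ʐ/ (retroflex), /ɣ/ (velar), /ʁ/ (uvular).
Gaps, from front to back: bilabial lacks stop (/b/); alveolar lacks stop (/d/).

/b/, /d/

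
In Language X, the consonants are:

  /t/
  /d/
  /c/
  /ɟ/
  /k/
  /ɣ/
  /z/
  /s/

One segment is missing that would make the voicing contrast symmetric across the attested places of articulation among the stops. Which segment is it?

Voiceless: /t/ (alveolar), /c/ (palatal), /k/ (velar).
Voiced: /d/ (alveolar), /ɟ/ (palatal).
The velar row has no voiced member, so the gap is the voiced velar stop /ɡ/.

/ɡ/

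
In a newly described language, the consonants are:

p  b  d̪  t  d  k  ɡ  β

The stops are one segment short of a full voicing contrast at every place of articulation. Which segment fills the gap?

/t̪/

bilabial: voiceless /p/, voiced /b/.
dental: voiceless —, voiced /d̪/.
alveolar: voiceless /t/, voiced /d/.
velar: voiceless /k/, voiced /ɡ/.
The dental row has no voiceless member, so the gap is the voiceless dental stop /t̪/.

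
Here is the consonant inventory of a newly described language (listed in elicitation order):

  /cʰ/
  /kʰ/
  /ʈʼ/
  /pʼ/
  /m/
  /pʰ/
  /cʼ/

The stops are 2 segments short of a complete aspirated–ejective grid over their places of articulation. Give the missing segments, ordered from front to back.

/ʈʰ/, /kʼ/

bilabial: aspirated /pʰ/, ejective /pʼ/.
retroflex: aspirated —, ejective /ʈʼ/.
palatal: aspirated /cʰ/, ejective /cʼ/.
velar: aspirated /kʰ/, ejective —.
Gaps, from front to back: retroflex lacks aspirated (/ʈʰ/); velar lacks ejective (/kʼ/).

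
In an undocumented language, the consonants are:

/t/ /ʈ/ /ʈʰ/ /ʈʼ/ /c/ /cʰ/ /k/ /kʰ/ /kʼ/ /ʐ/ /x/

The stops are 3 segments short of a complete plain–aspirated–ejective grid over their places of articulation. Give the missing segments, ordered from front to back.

place of articulation  plain     aspirated  ejective
alveolar          t         —         —       
retroflex         ʈ         ʈʰ        ʈʼ      
palatal           c         cʰ        —       
velar             k         kʰ        kʼ      
Gaps, from front to back: alveolar lacks aspirated (/tʰ/); alveolar lacks ejective (/tʼ/); palatal lacks ejective (/cʼ/).

/tʰ/, /tʼ/, /cʼ/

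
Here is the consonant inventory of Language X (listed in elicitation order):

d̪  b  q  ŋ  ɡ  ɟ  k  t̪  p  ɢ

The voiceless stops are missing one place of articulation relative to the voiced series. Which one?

palatal

Voiceless: /p/ (bilabial), /t̪/ (dental), /k/ (velar), /q/ (uvular).
Voiced: /b/ (bilabial), /d̪/ (dental), /ɟ/ (palatal), /ɡ/ (velar), /ɢ/ (uvular).
Every place of articulation has a voiceless member except palatal, where /c/ would be expected.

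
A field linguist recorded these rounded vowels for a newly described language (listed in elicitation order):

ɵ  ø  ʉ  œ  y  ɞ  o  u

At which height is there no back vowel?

Front: /y/ (high), /ø/ (high-mid), /œ/ (low-mid).
Central: /ʉ/ (high), /ɵ/ (high-mid), /ɞ/ (low-mid).
Back: /u/ (high), /o/ (high-mid).
Every height has a back member except low-mid, where /ɔ/ would be expected.

low-mid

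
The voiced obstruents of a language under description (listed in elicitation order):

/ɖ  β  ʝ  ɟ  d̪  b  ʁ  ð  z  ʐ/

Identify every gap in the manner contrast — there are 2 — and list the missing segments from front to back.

/d/, /ɢ/

place of articulation  stop      fricative
bilabial          b         β       
dental            d̪        ð       
alveolar          —         z       
retroflex         ɖ         ʐ       
palatal           ɟ         ʝ       
uvular            —         ʁ       
Gaps, from front to back: alveolar lacks stop (/d/); uvular lacks stop (/ɢ/).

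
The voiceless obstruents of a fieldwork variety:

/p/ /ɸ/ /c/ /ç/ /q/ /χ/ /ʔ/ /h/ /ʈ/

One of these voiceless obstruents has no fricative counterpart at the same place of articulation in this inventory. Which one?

Bilabial: /p/ ~ /ɸ/
Palatal: /c/ ~ /ç/
Uvular: /q/ ~ /χ/
Glottal: /ʔ/ ~ /h/
Retroflex: only /ʈ/ (stop); no fricative partner.
So /ʈ/ is the unpaired segment.

/ʈ/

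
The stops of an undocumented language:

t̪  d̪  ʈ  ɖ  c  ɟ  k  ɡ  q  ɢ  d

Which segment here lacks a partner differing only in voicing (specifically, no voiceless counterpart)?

/d/

Dental: /t̪/ ~ /d̪/
Retroflex: /ʈ/ ~ /ɖ/
Palatal: /c/ ~ /ɟ/
Velar: /k/ ~ /ɡ/
Uvular: /q/ ~ /ɢ/
Alveolar: only /d/ (voiced); no voiceless partner.
So /d/ is the unpaired segment.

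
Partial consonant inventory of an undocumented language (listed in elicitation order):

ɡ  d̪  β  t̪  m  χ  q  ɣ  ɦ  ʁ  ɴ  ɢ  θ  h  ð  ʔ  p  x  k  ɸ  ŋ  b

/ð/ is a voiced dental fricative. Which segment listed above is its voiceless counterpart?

The voiceless counterpart is a voiceless dental fricative — in this inventory, /θ/.

/θ/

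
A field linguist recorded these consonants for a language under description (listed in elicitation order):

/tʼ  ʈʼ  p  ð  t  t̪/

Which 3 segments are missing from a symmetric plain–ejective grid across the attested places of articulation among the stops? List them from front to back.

place of articulation  plain     ejective
bilabial          p         —       
dental            t̪        —       
alveolar          t         tʼ      
retroflex         —         ʈʼ      
Gaps, from front to back: bilabial lacks ejective (/pʼ/); dental lacks ejective (/t̪ʼ/); retroflex lacks plain (/ʈ/).

/pʼ/, /t̪ʼ/, /ʈ/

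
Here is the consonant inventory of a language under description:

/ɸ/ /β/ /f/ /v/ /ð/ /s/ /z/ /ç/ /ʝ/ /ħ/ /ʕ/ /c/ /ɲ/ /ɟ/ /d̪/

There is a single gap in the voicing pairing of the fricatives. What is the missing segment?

place of articulation  voiceless  voiced  
bilabial          ɸ         β       
labiodental       f         v       
dental            —         ð       
alveolar          s         z       
palatal           ç         ʝ       
pharyngeal        ħ         ʕ       
The dental row has no voiceless member, so the gap is the voiceless dental fricative /θ/.

/θ/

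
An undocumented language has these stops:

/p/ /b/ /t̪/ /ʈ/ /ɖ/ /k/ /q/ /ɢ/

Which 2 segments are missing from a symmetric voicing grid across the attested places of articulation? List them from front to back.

place of articulation  voiceless  voiced  
bilabial          p         b       
dental            t̪        —       
retroflex         ʈ         ɖ       
velar             k         —       
uvular            q         ɢ       
Gaps, from front to back: dental lacks voiced (/d̪/); velar lacks voiced (/ɡ/).

/d̪/, /ɡ/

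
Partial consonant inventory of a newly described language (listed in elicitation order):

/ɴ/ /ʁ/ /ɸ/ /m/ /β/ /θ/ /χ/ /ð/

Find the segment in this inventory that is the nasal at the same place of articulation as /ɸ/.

/ɸ/ is a voiceless bilabial fricative.
The nasal at the same place is a bilabial nasal — in this inventory, /m/.

/m/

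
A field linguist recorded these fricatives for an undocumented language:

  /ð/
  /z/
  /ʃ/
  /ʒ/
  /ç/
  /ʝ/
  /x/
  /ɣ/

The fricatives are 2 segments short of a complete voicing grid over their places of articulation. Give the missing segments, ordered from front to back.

/θ/, /s/

Voiceless: /ʃ/ (postalveolar), /ç/ (palatal), /x/ (velar).
Voiced: /ð/ (dental), /z/ (alveolar), /ʒ/ (postalveolar), /ʝ/ (palatal), /ɣ/ (velar).
Gaps, from front to back: dental lacks voiceless (/θ/); alveolar lacks voiceless (/s/).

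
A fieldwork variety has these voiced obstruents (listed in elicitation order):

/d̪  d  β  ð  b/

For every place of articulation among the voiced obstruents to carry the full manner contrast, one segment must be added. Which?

Stop: /b/ (bilabial), /d̪/ (dental), /d/ (alveolar).
Fricative: /β/ (bilabial), /ð/ (dental).
The alveolar row has no fricative member, so the gap is the alveolar fricative /z/.

/z/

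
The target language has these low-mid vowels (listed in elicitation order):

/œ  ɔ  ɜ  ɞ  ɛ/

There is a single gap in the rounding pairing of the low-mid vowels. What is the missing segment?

/ʌ/

Unrounded: /ɛ/ (front), /ɜ/ (central).
Rounded: /œ/ (front), /ɞ/ (central), /ɔ/ (back).
The back row has no unrounded member, so the gap is the back unrounded vowel /ʌ/.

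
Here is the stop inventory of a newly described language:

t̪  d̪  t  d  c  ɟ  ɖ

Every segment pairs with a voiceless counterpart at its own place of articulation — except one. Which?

Dental: /t̪/ ~ /d̪/
Alveolar: /t/ ~ /d/
Palatal: /c/ ~ /ɟ/
Retroflex: only /ɖ/ (voiced); no voiceless partner.
So /ɖ/ is the unpaired segment.

/ɖ/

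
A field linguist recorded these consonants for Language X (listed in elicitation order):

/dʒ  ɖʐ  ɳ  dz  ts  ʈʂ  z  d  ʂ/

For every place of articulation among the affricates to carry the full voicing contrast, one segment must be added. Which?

place of articulation  voiceless  voiced  
alveolar          ts        dz      
postalveolar      —         dʒ      
retroflex         ʈʂ        ɖʐ      
The postalveolar row has no voiceless member, so the gap is the voiceless postalveolar affricate /tʃ/.

/tʃ/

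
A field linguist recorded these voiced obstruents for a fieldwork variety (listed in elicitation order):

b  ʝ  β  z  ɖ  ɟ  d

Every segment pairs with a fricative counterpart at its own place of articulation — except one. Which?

/ɖ/

Bilabial: /b/ ~ /β/
Alveolar: /d/ ~ /z/
Palatal: /ɟ/ ~ /ʝ/
Retroflex: only /ɖ/ (stop); no fricative partner.
So /ɖ/ is the unpaired segment.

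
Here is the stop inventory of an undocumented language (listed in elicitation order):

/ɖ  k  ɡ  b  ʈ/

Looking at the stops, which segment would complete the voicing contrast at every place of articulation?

/p/

place of articulation  voiceless  voiced  
bilabial          —         b       
retroflex         ʈ         ɖ       
velar             k         ɡ       
The bilabial row has no voiceless member, so the gap is the voiceless bilabial stop /p/.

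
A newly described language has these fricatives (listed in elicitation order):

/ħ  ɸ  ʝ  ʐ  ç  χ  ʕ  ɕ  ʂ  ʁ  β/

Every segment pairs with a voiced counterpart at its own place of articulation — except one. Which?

/ɕ/

Bilabial: /ɸ/ ~ /β/
Retroflex: /ʂ/ ~ /ʐ/
Palatal: /ç/ ~ /ʝ/
Uvular: /χ/ ~ /ʁ/
Pharyngeal: /ħ/ ~ /ʕ/
Alveolo-palatal: only /ɕ/ (voiceless); no voiced partner.
So /ɕ/ is the unpaired segment.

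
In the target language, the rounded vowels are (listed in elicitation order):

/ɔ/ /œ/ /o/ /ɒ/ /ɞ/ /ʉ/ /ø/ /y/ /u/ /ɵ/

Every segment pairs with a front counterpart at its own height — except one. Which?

/ɒ/

High: /y/ ~ /ʉ/ ~ /u/
High-mid: /ø/ ~ /ɵ/ ~ /o/
Low-mid: /œ/ ~ /ɞ/ ~ /ɔ/
Low: only /ɒ/ (back); no front partner.
So /ɒ/ is the unpaired segment.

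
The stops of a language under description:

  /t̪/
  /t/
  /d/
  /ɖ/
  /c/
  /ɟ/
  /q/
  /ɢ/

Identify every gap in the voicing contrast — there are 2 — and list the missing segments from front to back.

/d̪/, /ʈ/

Voiceless: /t̪/ (dental), /t/ (alveolar), /c/ (palatal), /q/ (uvular).
Voiced: /d/ (alveolar), /ɖ/ (retroflex), /ɟ/ (palatal), /ɢ/ (uvular).
Gaps, from front to back: dental lacks voiced (/d̪/); retroflex lacks voiceless (/ʈ/).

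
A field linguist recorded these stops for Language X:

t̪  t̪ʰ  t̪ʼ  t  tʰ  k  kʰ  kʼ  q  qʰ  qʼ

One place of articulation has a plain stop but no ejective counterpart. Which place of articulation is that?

alveolar

dental: plain /t̪/, aspirated /t̪ʰ/, ejective /t̪ʼ/.
alveolar: plain /t/, aspirated /tʰ/, ejective —.
velar: plain /k/, aspirated /kʰ/, ejective /kʼ/.
uvular: plain /q/, aspirated /qʰ/, ejective /qʼ/.
Every place of articulation has an ejective member except alveolar, where /tʼ/ would be expected.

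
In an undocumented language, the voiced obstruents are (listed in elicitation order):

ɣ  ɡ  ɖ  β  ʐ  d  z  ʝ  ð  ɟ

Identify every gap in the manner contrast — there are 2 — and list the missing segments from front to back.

Stop: /d/ (alveolar), /ɖ/ (retroflex), /ɟ/ (palatal), /ɡ/ (velar).
Fricative: /β/ (bilabial), /ð/ (dental), /z/ (alveolar), /ʐ/ (retroflex), /ʝ/ (palatal), /ɣ/ (velar).
Gaps, from front to back: bilabial lacks stop (/b/); dental lacks stop (/d̪/).

/b/, /d̪/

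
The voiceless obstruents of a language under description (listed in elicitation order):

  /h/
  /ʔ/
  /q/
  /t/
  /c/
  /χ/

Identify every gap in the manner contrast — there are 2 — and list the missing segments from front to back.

/s/, /ç/

Stop: /t/ (alveolar), /c/ (palatal), /q/ (uvular), /ʔ/ (glottal).
Fricative: /χ/ (uvular), /h/ (glottal).
Gaps, from front to back: alveolar lacks fricative (/s/); palatal lacks fricative (/ç/).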